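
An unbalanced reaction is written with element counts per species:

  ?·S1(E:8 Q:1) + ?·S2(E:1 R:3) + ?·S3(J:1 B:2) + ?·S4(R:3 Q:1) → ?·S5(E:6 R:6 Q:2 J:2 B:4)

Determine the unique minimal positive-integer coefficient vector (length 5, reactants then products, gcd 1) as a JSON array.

E: 2·8+2·1+6·0+4·0 = 18 | 3·6 = 18
R: 2·0+2·3+6·0+4·3 = 18 | 3·6 = 18
Q: 2·1+2·0+6·0+4·1 = 6 | 3·2 = 6
J: 2·0+2·0+6·1+4·0 = 6 | 3·2 = 6
B: 2·0+2·0+6·2+4·0 = 12 | 3·4 = 12
gcd(2,2,6,4,3) = 1

Coefficients: [2, 2, 6, 4, 3]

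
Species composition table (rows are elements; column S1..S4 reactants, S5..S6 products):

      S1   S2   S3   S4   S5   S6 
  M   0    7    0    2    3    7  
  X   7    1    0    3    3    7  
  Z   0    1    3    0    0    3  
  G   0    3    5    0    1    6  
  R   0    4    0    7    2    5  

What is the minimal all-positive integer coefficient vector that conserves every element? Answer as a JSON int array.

Coefficients: [5, 6, 3, 1, 3, 5]

M: 5·0+6·7+3·0+1·2 = 44 | 3·3+5·7 = 44
X: 5·7+6·1+3·0+1·3 = 44 | 3·3+5·7 = 44
Z: 5·0+6·1+3·3+1·0 = 15 | 3·0+5·3 = 15
G: 5·0+6·3+3·5+1·0 = 33 | 3·1+5·6 = 33
R: 5·0+6·4+3·0+1·7 = 31 | 3·2+5·5 = 31
gcd(5,6,3,1,3,5) = 1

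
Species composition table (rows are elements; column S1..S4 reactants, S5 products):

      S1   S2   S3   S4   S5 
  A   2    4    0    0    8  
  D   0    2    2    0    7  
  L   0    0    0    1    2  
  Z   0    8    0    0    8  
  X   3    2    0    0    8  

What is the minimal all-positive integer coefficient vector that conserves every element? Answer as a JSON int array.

Coefficients: [4, 2, 5, 4, 2]

A: 4·2+2·4+5·0+4·0 = 16 | 2·8 = 16
D: 4·0+2·2+5·2+4·0 = 14 | 2·7 = 14
L: 4·0+2·0+5·0+4·1 = 4 | 2·2 = 4
Z: 4·0+2·8+5·0+4·0 = 16 | 2·8 = 16
X: 4·3+2·2+5·0+4·0 = 16 | 2·8 = 16
gcd(4,2,5,4,2) = 1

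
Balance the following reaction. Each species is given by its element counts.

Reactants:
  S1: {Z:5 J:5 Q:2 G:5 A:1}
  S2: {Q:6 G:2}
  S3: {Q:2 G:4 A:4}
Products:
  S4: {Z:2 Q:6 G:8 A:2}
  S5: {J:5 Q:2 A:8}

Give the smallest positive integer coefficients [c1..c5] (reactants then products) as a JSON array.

Z: 2·5+3·0+6·0 = 10 | 5·2+2·0 = 10
J: 2·5+3·0+6·0 = 10 | 5·0+2·5 = 10
Q: 2·2+3·6+6·2 = 34 | 5·6+2·2 = 34
G: 2·5+3·2+6·4 = 40 | 5·8+2·0 = 40
A: 2·1+3·0+6·4 = 26 | 5·2+2·8 = 26
gcd(2,3,6,5,2) = 1

Coefficients: [2, 3, 6, 5, 2]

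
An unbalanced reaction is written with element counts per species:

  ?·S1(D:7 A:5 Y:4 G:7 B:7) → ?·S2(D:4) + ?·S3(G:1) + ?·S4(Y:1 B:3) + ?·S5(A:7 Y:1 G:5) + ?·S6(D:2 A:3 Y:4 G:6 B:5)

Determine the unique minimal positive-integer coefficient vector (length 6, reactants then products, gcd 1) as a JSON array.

Coefficients: [2, 3, 3, 3, 1, 1]

D: 2·7 = 14 | 3·4+3·0+3·0+1·0+1·2 = 14
A: 2·5 = 10 | 3·0+3·0+3·0+1·7+1·3 = 10
Y: 2·4 = 8 | 3·0+3·0+3·1+1·1+1·4 = 8
G: 2·7 = 14 | 3·0+3·1+3·0+1·5+1·6 = 14
B: 2·7 = 14 | 3·0+3·0+3·3+1·0+1·5 = 14
gcd(2,3,3,3,1,1) = 1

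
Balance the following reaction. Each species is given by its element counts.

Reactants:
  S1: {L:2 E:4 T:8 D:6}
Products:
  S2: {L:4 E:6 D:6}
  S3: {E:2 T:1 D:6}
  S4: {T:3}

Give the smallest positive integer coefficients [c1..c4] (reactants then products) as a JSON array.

L: 2·2 = 4 | 1·4+1·0+5·0 = 4
E: 2·4 = 8 | 1·6+1·2+5·0 = 8
T: 2·8 = 16 | 1·0+1·1+5·3 = 16
D: 2·6 = 12 | 1·6+1·6+5·0 = 12
gcd(2,1,1,5) = 1

Coefficients: [2, 1, 1, 5]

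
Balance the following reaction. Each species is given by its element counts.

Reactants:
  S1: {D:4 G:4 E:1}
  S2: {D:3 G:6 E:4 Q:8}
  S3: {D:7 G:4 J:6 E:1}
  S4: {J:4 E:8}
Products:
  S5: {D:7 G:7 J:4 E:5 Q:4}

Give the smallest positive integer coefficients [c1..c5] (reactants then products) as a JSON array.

Coefficients: [2, 2, 2, 1, 4]

D: 2·4+2·3+2·7+1·0 = 28 | 4·7 = 28
G: 2·4+2·6+2·4+1·0 = 28 | 4·7 = 28
J: 2·0+2·0+2·6+1·4 = 16 | 4·4 = 16
E: 2·1+2·4+2·1+1·8 = 20 | 4·5 = 20
Q: 2·0+2·8+2·0+1·0 = 16 | 4·4 = 16
gcd(2,2,2,1,4) = 1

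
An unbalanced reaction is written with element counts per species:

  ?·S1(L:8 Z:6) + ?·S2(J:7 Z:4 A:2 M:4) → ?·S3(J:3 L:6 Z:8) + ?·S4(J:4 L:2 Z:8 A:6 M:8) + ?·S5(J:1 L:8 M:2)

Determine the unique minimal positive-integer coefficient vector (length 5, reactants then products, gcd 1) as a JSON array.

Coefficients: [6, 3, 5, 1, 2]

J: 6·0+3·7 = 21 | 5·3+1·4+2·1 = 21
L: 6·8+3·0 = 48 | 5·6+1·2+2·8 = 48
Z: 6·6+3·4 = 48 | 5·8+1·8+2·0 = 48
A: 6·0+3·2 = 6 | 5·0+1·6+2·0 = 6
M: 6·0+3·4 = 12 | 5·0+1·8+2·2 = 12
gcd(6,3,5,1,2) = 1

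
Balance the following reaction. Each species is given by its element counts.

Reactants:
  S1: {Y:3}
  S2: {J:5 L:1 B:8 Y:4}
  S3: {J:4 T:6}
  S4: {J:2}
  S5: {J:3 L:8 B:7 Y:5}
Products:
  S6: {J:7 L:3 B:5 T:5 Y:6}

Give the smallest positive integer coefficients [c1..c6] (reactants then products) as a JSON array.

Coefficients: [6, 2, 5, 3, 2, 6]

J: 6·0+2·5+5·4+3·2+2·3 = 42 | 6·7 = 42
L: 6·0+2·1+5·0+3·0+2·8 = 18 | 6·3 = 18
B: 6·0+2·8+5·0+3·0+2·7 = 30 | 6·5 = 30
T: 6·0+2·0+5·6+3·0+2·0 = 30 | 6·5 = 30
Y: 6·3+2·4+5·0+3·0+2·5 = 36 | 6·6 = 36
gcd(6,2,5,3,2,6) = 1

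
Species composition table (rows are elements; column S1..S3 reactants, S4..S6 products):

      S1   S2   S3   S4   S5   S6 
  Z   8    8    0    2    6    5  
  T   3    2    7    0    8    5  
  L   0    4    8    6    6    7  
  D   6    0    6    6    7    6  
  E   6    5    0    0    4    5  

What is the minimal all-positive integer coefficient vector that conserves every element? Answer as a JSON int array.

Z: 4·8+2·8+6·0 = 48 | 1·2+6·6+2·5 = 48
T: 4·3+2·2+6·7 = 58 | 1·0+6·8+2·5 = 58
L: 4·0+2·4+6·8 = 56 | 1·6+6·6+2·7 = 56
D: 4·6+2·0+6·6 = 60 | 1·6+6·7+2·6 = 60
E: 4·6+2·5+6·0 = 34 | 1·0+6·4+2·5 = 34
gcd(4,2,6,1,6,2) = 1

Coefficients: [4, 2, 6, 1, 6, 2]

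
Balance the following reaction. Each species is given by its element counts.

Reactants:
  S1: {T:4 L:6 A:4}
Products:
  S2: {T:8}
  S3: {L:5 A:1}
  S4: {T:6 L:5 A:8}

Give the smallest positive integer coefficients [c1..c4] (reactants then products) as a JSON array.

T: 5·4 = 20 | 1·8+4·0+2·6 = 20
L: 5·6 = 30 | 1·0+4·5+2·5 = 30
A: 5·4 = 20 | 1·0+4·1+2·8 = 20
gcd(5,1,4,2) = 1

Coefficients: [5, 1, 4, 2]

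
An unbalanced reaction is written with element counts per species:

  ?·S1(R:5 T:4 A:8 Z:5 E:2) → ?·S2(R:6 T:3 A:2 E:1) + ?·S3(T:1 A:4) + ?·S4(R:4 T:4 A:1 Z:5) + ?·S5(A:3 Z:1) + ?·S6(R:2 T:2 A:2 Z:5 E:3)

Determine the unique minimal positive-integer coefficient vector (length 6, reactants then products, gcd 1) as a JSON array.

Coefficients: [4, 2, 2, 1, 5, 2]

R: 4·5 = 20 | 2·6+2·0+1·4+5·0+2·2 = 20
T: 4·4 = 16 | 2·3+2·1+1·4+5·0+2·2 = 16
A: 4·8 = 32 | 2·2+2·4+1·1+5·3+2·2 = 32
Z: 4·5 = 20 | 2·0+2·0+1·5+5·1+2·5 = 20
E: 4·2 = 8 | 2·1+2·0+1·0+5·0+2·3 = 8
gcd(4,2,2,1,5,2) = 1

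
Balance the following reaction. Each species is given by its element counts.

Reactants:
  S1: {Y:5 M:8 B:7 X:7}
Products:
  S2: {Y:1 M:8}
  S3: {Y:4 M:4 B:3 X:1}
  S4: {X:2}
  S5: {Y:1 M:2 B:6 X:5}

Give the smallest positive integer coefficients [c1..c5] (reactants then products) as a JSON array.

Coefficients: [3, 1, 3, 4, 2]

Y: 3·5 = 15 | 1·1+3·4+4·0+2·1 = 15
M: 3·8 = 24 | 1·8+3·4+4·0+2·2 = 24
B: 3·7 = 21 | 1·0+3·3+4·0+2·6 = 21
X: 3·7 = 21 | 1·0+3·1+4·2+2·5 = 21
gcd(3,1,3,4,2) = 1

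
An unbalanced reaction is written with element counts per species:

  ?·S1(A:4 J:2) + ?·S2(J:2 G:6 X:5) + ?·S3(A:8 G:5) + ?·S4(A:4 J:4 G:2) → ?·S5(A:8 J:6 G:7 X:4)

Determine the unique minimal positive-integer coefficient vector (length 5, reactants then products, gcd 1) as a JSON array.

Coefficients: [5, 4, 1, 3, 5]

A: 5·4+4·0+1·8+3·4 = 40 | 5·8 = 40
J: 5·2+4·2+1·0+3·4 = 30 | 5·6 = 30
G: 5·0+4·6+1·5+3·2 = 35 | 5·7 = 35
X: 5·0+4·5+1·0+3·0 = 20 | 5·4 = 20
gcd(5,4,1,3,5) = 1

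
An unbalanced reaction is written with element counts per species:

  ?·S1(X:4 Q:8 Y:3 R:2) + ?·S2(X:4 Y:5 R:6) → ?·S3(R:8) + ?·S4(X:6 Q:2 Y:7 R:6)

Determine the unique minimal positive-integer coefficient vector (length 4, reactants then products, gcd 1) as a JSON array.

Coefficients: [1, 5, 1, 4]

X: 1·4+5·4 = 24 | 1·0+4·6 = 24
Q: 1·8+5·0 = 8 | 1·0+4·2 = 8
Y: 1·3+5·5 = 28 | 1·0+4·7 = 28
R: 1·2+5·6 = 32 | 1·8+4·6 = 32
gcd(1,5,1,4) = 1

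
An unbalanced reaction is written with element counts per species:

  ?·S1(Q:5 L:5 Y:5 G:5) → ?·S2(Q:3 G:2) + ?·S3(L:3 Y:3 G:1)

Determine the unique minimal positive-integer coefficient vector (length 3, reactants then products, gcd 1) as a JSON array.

Q: 3·5 = 15 | 5·3+5·0 = 15
L: 3·5 = 15 | 5·0+5·3 = 15
Y: 3·5 = 15 | 5·0+5·3 = 15
G: 3·5 = 15 | 5·2+5·1 = 15
gcd(3,5,5) = 1

Coefficients: [3, 5, 5]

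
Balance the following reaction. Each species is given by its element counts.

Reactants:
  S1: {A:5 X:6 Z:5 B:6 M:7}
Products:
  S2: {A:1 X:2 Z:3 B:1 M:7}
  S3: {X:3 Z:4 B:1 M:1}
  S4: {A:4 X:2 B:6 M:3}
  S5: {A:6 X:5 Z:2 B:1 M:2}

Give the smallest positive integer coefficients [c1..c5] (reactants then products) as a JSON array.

Coefficients: [4, 2, 3, 3, 1]

A: 4·5 = 20 | 2·1+3·0+3·4+1·6 = 20
X: 4·6 = 24 | 2·2+3·3+3·2+1·5 = 24
Z: 4·5 = 20 | 2·3+3·4+3·0+1·2 = 20
B: 4·6 = 24 | 2·1+3·1+3·6+1·1 = 24
M: 4·7 = 28 | 2·7+3·1+3·3+1·2 = 28
gcd(4,2,3,3,1) = 1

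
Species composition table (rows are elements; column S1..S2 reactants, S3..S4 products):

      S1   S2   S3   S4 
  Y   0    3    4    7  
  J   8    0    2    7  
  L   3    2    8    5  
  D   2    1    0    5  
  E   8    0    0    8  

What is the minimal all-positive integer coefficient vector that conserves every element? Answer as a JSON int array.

Y: 2·0+6·3 = 18 | 1·4+2·7 = 18
J: 2·8+6·0 = 16 | 1·2+2·7 = 16
L: 2·3+6·2 = 18 | 1·8+2·5 = 18
D: 2·2+6·1 = 10 | 1·0+2·5 = 10
E: 2·8+6·0 = 16 | 1·0+2·8 = 16
gcd(2,6,1,2) = 1

Coefficients: [2, 6, 1, 2]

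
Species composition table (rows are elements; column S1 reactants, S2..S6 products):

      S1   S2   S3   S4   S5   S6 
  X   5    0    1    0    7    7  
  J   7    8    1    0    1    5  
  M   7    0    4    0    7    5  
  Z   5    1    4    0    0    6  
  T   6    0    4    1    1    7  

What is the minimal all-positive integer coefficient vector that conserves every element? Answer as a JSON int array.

Coefficients: [5, 3, 4, 5, 2, 1]

X: 5·5 = 25 | 3·0+4·1+5·0+2·7+1·7 = 25
J: 5·7 = 35 | 3·8+4·1+5·0+2·1+1·5 = 35
M: 5·7 = 35 | 3·0+4·4+5·0+2·7+1·5 = 35
Z: 5·5 = 25 | 3·1+4·4+5·0+2·0+1·6 = 25
T: 5·6 = 30 | 3·0+4·4+5·1+2·1+1·7 = 30
gcd(5,3,4,5,2,1) = 1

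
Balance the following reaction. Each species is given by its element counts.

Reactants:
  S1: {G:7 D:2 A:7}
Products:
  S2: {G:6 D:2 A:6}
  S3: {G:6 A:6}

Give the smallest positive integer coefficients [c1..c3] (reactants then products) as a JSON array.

Coefficients: [6, 6, 1]

G: 6·7 = 42 | 6·6+1·6 = 42
D: 6·2 = 12 | 6·2+1·0 = 12
A: 6·7 = 42 | 6·6+1·6 = 42
gcd(6,6,1) = 1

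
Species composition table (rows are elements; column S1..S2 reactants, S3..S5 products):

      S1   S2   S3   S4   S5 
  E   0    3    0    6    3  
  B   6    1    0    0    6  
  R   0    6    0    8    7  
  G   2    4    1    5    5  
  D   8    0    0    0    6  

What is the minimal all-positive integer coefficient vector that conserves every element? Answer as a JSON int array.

Coefficients: [3, 6, 5, 1, 4]

E: 3·0+6·3 = 18 | 5·0+1·6+4·3 = 18
B: 3·6+6·1 = 24 | 5·0+1·0+4·6 = 24
R: 3·0+6·6 = 36 | 5·0+1·8+4·7 = 36
G: 3·2+6·4 = 30 | 5·1+1·5+4·5 = 30
D: 3·8+6·0 = 24 | 5·0+1·0+4·6 = 24
gcd(3,6,5,1,4) = 1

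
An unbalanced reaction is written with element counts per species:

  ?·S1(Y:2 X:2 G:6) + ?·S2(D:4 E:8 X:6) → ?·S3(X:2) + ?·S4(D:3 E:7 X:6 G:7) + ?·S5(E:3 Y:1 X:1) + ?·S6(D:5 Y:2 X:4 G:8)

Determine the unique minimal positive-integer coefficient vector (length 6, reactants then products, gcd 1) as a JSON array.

Coefficients: [5, 4, 4, 2, 6, 2]

D: 5·0+4·4 = 16 | 4·0+2·3+6·0+2·5 = 16
E: 5·0+4·8 = 32 | 4·0+2·7+6·3+2·0 = 32
Y: 5·2+4·0 = 10 | 4·0+2·0+6·1+2·2 = 10
X: 5·2+4·6 = 34 | 4·2+2·6+6·1+2·4 = 34
G: 5·6+4·0 = 30 | 4·0+2·7+6·0+2·8 = 30
gcd(5,4,4,2,6,2) = 1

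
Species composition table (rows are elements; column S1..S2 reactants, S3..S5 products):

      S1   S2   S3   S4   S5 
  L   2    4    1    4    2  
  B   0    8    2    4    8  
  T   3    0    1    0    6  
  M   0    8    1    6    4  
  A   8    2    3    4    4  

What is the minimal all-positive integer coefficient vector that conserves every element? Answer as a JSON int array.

L: 4·2+5·4 = 28 | 6·1+5·4+1·2 = 28
B: 4·0+5·8 = 40 | 6·2+5·4+1·8 = 40
T: 4·3+5·0 = 12 | 6·1+5·0+1·6 = 12
M: 4·0+5·8 = 40 | 6·1+5·6+1·4 = 40
A: 4·8+5·2 = 42 | 6·3+5·4+1·4 = 42
gcd(4,5,6,5,1) = 1

Coefficients: [4, 5, 6, 5, 1]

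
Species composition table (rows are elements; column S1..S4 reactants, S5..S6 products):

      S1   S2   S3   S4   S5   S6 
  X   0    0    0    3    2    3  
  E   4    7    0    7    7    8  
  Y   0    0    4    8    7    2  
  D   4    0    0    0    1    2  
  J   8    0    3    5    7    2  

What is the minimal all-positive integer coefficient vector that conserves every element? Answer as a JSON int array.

X: 2·0+1·0+1·0+5·3 = 15 | 6·2+1·3 = 15
E: 2·4+1·7+1·0+5·7 = 50 | 6·7+1·8 = 50
Y: 2·0+1·0+1·4+5·8 = 44 | 6·7+1·2 = 44
D: 2·4+1·0+1·0+5·0 = 8 | 6·1+1·2 = 8
J: 2·8+1·0+1·3+5·5 = 44 | 6·7+1·2 = 44
gcd(2,1,1,5,6,1) = 1

Coefficients: [2, 1, 1, 5, 6, 1]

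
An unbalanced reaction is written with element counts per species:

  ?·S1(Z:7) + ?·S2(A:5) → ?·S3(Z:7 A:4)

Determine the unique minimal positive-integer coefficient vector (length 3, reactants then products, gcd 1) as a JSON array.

Coefficients: [5, 4, 5]

Z: 5·7+4·0 = 35 | 5·7 = 35
A: 5·0+4·5 = 20 | 5·4 = 20
gcd(5,4,5) = 1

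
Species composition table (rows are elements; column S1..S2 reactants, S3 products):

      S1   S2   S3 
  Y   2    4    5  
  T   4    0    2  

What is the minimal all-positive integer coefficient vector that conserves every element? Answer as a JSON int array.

Coefficients: [1, 2, 2]

Y: 1·2+2·4 = 10 | 2·5 = 10
T: 1·4+2·0 = 4 | 2·2 = 4
gcd(1,2,2) = 1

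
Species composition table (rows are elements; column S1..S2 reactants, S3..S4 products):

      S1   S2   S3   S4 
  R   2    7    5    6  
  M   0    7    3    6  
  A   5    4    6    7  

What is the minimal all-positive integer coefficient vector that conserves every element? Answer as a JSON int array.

R: 5·2+3·7 = 31 | 5·5+1·6 = 31
M: 5·0+3·7 = 21 | 5·3+1·6 = 21
A: 5·5+3·4 = 37 | 5·6+1·7 = 37
gcd(5,3,5,1) = 1

Coefficients: [5, 3, 5, 1]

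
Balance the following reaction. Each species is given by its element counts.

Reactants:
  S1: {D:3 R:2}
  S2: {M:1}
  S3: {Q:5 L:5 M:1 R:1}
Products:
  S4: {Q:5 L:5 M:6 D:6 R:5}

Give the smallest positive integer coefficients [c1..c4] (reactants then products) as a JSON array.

Q: 2·0+5·0+1·5 = 5 | 1·5 = 5
L: 2·0+5·0+1·5 = 5 | 1·5 = 5
M: 2·0+5·1+1·1 = 6 | 1·6 = 6
D: 2·3+5·0+1·0 = 6 | 1·6 = 6
R: 2·2+5·0+1·1 = 5 | 1·5 = 5
gcd(2,5,1,1) = 1

Coefficients: [2, 5, 1, 1]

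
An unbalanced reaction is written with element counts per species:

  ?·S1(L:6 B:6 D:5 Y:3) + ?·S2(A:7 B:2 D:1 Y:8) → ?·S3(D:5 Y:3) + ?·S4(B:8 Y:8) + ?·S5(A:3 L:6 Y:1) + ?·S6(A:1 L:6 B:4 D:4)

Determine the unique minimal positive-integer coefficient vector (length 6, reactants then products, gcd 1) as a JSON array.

A: 5·0+1·7 = 7 | 2·0+2·0+1·3+4·1 = 7
L: 5·6+1·0 = 30 | 2·0+2·0+1·6+4·6 = 30
B: 5·6+1·2 = 32 | 2·0+2·8+1·0+4·4 = 32
D: 5·5+1·1 = 26 | 2·5+2·0+1·0+4·4 = 26
Y: 5·3+1·8 = 23 | 2·3+2·8+1·1+4·0 = 23
gcd(5,1,2,2,1,4) = 1

Coefficients: [5, 1, 2, 2, 1, 4]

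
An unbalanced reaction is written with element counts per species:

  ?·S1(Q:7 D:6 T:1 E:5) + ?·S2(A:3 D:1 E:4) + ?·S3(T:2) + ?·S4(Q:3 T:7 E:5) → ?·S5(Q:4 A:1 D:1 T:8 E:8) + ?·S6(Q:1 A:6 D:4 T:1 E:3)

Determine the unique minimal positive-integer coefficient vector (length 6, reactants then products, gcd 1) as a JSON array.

Coefficients: [1, 4, 3, 6, 6, 1]

Q: 1·7+4·0+3·0+6·3 = 25 | 6·4+1·1 = 25
A: 1·0+4·3+3·0+6·0 = 12 | 6·1+1·6 = 12
D: 1·6+4·1+3·0+6·0 = 10 | 6·1+1·4 = 10
T: 1·1+4·0+3·2+6·7 = 49 | 6·8+1·1 = 49
E: 1·5+4·4+3·0+6·5 = 51 | 6·8+1·3 = 51
gcd(1,4,3,6,6,1) = 1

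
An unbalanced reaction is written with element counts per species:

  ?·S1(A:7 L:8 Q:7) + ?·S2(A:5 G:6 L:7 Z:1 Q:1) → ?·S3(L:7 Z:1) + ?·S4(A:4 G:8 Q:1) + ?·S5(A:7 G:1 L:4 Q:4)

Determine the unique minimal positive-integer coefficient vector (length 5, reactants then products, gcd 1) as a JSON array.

Coefficients: [1, 3, 3, 2, 2]

A: 1·7+3·5 = 22 | 3·0+2·4+2·7 = 22
G: 1·0+3·6 = 18 | 3·0+2·8+2·1 = 18
L: 1·8+3·7 = 29 | 3·7+2·0+2·4 = 29
Z: 1·0+3·1 = 3 | 3·1+2·0+2·0 = 3
Q: 1·7+3·1 = 10 | 3·0+2·1+2·4 = 10
gcd(1,3,3,2,2) = 1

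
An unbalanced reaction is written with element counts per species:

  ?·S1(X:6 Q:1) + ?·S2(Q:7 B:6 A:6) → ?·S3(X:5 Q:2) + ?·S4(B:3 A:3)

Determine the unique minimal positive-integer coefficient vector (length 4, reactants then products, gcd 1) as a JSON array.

X: 5·6+1·0 = 30 | 6·5+2·0 = 30
Q: 5·1+1·7 = 12 | 6·2+2·0 = 12
B: 5·0+1·6 = 6 | 6·0+2·3 = 6
A: 5·0+1·6 = 6 | 6·0+2·3 = 6
gcd(5,1,6,2) = 1

Coefficients: [5, 1, 6, 2]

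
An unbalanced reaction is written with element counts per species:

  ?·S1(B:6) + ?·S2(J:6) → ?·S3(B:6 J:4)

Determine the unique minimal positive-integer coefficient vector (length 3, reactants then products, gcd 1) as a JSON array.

B: 3·6+2·0 = 18 | 3·6 = 18
J: 3·0+2·6 = 12 | 3·4 = 12
gcd(3,2,3) = 1

Coefficients: [3, 2, 3]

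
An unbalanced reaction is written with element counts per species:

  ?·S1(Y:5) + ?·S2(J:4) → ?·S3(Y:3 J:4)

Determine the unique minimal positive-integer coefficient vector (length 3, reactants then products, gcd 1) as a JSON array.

Y: 3·5+5·0 = 15 | 5·3 = 15
J: 3·0+5·4 = 20 | 5·4 = 20
gcd(3,5,5) = 1

Coefficients: [3, 5, 5]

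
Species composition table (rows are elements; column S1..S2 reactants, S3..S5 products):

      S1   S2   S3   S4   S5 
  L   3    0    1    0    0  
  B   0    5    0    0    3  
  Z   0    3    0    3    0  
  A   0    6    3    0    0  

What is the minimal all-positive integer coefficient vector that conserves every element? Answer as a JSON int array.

Coefficients: [2, 3, 6, 3, 5]

L: 2·3+3·0 = 6 | 6·1+3·0+5·0 = 6
B: 2·0+3·5 = 15 | 6·0+3·0+5·3 = 15
Z: 2·0+3·3 = 9 | 6·0+3·3+5·0 = 9
A: 2·0+3·6 = 18 | 6·3+3·0+5·0 = 18
gcd(2,3,6,3,5) = 1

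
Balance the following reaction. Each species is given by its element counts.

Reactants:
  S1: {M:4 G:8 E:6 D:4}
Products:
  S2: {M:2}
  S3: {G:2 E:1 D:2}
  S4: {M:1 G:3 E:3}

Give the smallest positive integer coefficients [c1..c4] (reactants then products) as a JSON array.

Coefficients: [3, 4, 6, 4]

M: 3·4 = 12 | 4·2+6·0+4·1 = 12
G: 3·8 = 24 | 4·0+6·2+4·3 = 24
E: 3·6 = 18 | 4·0+6·1+4·3 = 18
D: 3·4 = 12 | 4·0+6·2+4·0 = 12
gcd(3,4,6,4) = 1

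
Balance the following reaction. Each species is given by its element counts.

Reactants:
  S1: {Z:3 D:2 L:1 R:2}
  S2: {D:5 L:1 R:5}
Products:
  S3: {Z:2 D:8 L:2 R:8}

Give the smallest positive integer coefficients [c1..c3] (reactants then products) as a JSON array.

Coefficients: [2, 4, 3]

Z: 2·3+4·0 = 6 | 3·2 = 6
D: 2·2+4·5 = 24 | 3·8 = 24
L: 2·1+4·1 = 6 | 3·2 = 6
R: 2·2+4·5 = 24 | 3·8 = 24
gcd(2,4,3) = 1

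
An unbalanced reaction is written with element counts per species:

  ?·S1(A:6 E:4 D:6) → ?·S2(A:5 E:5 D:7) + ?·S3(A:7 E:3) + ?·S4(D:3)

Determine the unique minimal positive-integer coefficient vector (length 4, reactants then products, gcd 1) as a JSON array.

A: 6·6 = 36 | 3·5+3·7+5·0 = 36
E: 6·4 = 24 | 3·5+3·3+5·0 = 24
D: 6·6 = 36 | 3·7+3·0+5·3 = 36
gcd(6,3,3,5) = 1

Coefficients: [6, 3, 3, 5]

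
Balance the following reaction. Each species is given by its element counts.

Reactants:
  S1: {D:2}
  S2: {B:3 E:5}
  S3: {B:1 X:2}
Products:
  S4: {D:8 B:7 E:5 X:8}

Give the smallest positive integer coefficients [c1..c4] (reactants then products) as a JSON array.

D: 4·2+1·0+4·0 = 8 | 1·8 = 8
B: 4·0+1·3+4·1 = 7 | 1·7 = 7
E: 4·0+1·5+4·0 = 5 | 1·5 = 5
X: 4·0+1·0+4·2 = 8 | 1·8 = 8
gcd(4,1,4,1) = 1

Coefficients: [4, 1, 4, 1]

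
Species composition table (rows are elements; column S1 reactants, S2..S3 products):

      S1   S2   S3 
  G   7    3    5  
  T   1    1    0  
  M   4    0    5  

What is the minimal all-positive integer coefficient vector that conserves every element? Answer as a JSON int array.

Coefficients: [5, 5, 4]

G: 5·7 = 35 | 5·3+4·5 = 35
T: 5·1 = 5 | 5·1+4·0 = 5
M: 5·4 = 20 | 5·0+4·5 = 20
gcd(5,5,4) = 1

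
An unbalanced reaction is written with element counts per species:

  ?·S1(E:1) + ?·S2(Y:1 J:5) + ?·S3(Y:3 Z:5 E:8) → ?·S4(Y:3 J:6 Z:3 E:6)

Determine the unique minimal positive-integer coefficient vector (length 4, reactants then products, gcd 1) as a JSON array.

Y: 6·0+6·1+3·3 = 15 | 5·3 = 15
J: 6·0+6·5+3·0 = 30 | 5·6 = 30
Z: 6·0+6·0+3·5 = 15 | 5·3 = 15
E: 6·1+6·0+3·8 = 30 | 5·6 = 30
gcd(6,6,3,5) = 1

Coefficients: [6, 6, 3, 5]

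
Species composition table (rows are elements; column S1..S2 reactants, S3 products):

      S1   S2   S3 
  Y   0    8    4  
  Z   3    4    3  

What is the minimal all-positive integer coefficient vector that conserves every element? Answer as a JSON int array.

Y: 2·0+3·8 = 24 | 6·4 = 24
Z: 2·3+3·4 = 18 | 6·3 = 18
gcd(2,3,6) = 1

Coefficients: [2, 3, 6]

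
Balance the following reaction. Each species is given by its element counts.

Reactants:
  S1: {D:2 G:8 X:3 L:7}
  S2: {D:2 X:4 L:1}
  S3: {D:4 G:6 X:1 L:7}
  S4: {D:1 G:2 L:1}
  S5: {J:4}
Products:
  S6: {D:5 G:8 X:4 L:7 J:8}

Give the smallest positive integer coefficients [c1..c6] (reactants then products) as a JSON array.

D: 1·2+2·2+1·4+5·1+6·0 = 15 | 3·5 = 15
G: 1·8+2·0+1·6+5·2+6·0 = 24 | 3·8 = 24
X: 1·3+2·4+1·1+5·0+6·0 = 12 | 3·4 = 12
L: 1·7+2·1+1·7+5·1+6·0 = 21 | 3·7 = 21
J: 1·0+2·0+1·0+5·0+6·4 = 24 | 3·8 = 24
gcd(1,2,1,5,6,3) = 1

Coefficients: [1, 2, 1, 5, 6, 3]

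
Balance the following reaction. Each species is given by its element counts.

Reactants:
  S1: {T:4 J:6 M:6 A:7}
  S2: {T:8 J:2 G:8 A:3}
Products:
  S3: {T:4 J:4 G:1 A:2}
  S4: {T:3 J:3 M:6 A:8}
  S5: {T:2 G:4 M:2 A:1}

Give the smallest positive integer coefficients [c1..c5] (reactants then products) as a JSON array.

Coefficients: [3, 2, 4, 2, 3]

T: 3·4+2·8 = 28 | 4·4+2·3+3·2 = 28
J: 3·6+2·2 = 22 | 4·4+2·3+3·0 = 22
G: 3·0+2·8 = 16 | 4·1+2·0+3·4 = 16
M: 3·6+2·0 = 18 | 4·0+2·6+3·2 = 18
A: 3·7+2·3 = 27 | 4·2+2·8+3·1 = 27
gcd(3,2,4,2,3) = 1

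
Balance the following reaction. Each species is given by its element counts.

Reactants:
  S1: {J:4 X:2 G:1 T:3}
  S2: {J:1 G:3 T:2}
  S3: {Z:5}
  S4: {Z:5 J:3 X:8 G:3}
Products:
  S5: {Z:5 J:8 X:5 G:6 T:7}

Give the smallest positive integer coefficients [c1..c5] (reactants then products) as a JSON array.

Coefficients: [6, 5, 3, 1, 4]

Z: 6·0+5·0+3·5+1·5 = 20 | 4·5 = 20
J: 6·4+5·1+3·0+1·3 = 32 | 4·8 = 32
X: 6·2+5·0+3·0+1·8 = 20 | 4·5 = 20
G: 6·1+5·3+3·0+1·3 = 24 | 4·6 = 24
T: 6·3+5·2+3·0+1·0 = 28 | 4·7 = 28
gcd(6,5,3,1,4) = 1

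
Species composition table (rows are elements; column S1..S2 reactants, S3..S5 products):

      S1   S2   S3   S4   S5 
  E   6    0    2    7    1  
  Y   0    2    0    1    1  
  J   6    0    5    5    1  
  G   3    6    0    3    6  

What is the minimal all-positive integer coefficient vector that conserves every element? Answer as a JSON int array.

E: 5·6+4·0 = 30 | 2·2+3·7+5·1 = 30
Y: 5·0+4·2 = 8 | 2·0+3·1+5·1 = 8
J: 5·6+4·0 = 30 | 2·5+3·5+5·1 = 30
G: 5·3+4·6 = 39 | 2·0+3·3+5·6 = 39
gcd(5,4,2,3,5) = 1

Coefficients: [5, 4, 2, 3, 5]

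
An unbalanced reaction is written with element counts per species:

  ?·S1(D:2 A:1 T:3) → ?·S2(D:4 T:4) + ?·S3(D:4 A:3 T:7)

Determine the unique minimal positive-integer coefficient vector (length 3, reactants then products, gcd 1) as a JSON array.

D: 6·2 = 12 | 1·4+2·4 = 12
A: 6·1 = 6 | 1·0+2·3 = 6
T: 6·3 = 18 | 1·4+2·7 = 18
gcd(6,1,2) = 1

Coefficients: [6, 1, 2]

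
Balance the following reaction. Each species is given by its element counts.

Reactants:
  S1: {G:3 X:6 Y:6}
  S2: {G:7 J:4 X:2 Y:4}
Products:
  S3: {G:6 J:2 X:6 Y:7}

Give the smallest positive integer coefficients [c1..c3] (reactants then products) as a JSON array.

G: 5·3+3·7 = 36 | 6·6 = 36
J: 5·0+3·4 = 12 | 6·2 = 12
X: 5·6+3·2 = 36 | 6·6 = 36
Y: 5·6+3·4 = 42 | 6·7 = 42
gcd(5,3,6) = 1

Coefficients: [5, 3, 6]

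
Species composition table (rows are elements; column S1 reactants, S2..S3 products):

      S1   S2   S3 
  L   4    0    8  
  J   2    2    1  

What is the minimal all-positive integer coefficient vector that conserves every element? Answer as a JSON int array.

L: 4·4 = 16 | 3·0+2·8 = 16
J: 4·2 = 8 | 3·2+2·1 = 8
gcd(4,3,2) = 1

Coefficients: [4, 3, 2]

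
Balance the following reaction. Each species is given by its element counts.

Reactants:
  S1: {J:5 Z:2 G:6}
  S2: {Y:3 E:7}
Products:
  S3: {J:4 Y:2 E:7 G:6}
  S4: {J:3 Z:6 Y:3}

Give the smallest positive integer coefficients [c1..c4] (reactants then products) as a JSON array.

J: 3·5+3·0 = 15 | 3·4+1·3 = 15
Z: 3·2+3·0 = 6 | 3·0+1·6 = 6
Y: 3·0+3·3 = 9 | 3·2+1·3 = 9
E: 3·0+3·7 = 21 | 3·7+1·0 = 21
G: 3·6+3·0 = 18 | 3·6+1·0 = 18
gcd(3,3,3,1) = 1

Coefficients: [3, 3, 3, 1]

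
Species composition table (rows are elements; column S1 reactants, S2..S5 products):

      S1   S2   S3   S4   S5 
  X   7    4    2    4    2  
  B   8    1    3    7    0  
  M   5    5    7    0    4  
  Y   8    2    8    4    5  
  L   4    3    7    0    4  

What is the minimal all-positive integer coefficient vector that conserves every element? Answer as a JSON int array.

Coefficients: [6, 3, 1, 6, 2]

X: 6·7 = 42 | 3·4+1·2+6·4+2·2 = 42
B: 6·8 = 48 | 3·1+1·3+6·7+2·0 = 48
M: 6·5 = 30 | 3·5+1·7+6·0+2·4 = 30
Y: 6·8 = 48 | 3·2+1·8+6·4+2·5 = 48
L: 6·4 = 24 | 3·3+1·7+6·0+2·4 = 24
gcd(6,3,1,6,2) = 1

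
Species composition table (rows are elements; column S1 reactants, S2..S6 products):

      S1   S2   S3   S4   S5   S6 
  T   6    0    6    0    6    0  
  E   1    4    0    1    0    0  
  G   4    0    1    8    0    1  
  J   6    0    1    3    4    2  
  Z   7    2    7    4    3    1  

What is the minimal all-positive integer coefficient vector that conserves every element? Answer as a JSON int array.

Coefficients: [6, 1, 2, 2, 4, 6]

T: 6·6 = 36 | 1·0+2·6+2·0+4·6+6·0 = 36
E: 6·1 = 6 | 1·4+2·0+2·1+4·0+6·0 = 6
G: 6·4 = 24 | 1·0+2·1+2·8+4·0+6·1 = 24
J: 6·6 = 36 | 1·0+2·1+2·3+4·4+6·2 = 36
Z: 6·7 = 42 | 1·2+2·7+2·4+4·3+6·1 = 42
gcd(6,1,2,2,4,6) = 1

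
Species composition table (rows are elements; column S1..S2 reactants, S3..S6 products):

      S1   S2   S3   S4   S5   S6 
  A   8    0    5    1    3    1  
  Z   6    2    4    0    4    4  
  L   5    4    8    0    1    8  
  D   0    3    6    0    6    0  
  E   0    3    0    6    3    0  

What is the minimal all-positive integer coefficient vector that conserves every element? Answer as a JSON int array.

A: 2·8+6·0 = 16 | 1·5+2·1+2·3+3·1 = 16
Z: 2·6+6·2 = 24 | 1·4+2·0+2·4+3·4 = 24
L: 2·5+6·4 = 34 | 1·8+2·0+2·1+3·8 = 34
D: 2·0+6·3 = 18 | 1·6+2·0+2·6+3·0 = 18
E: 2·0+6·3 = 18 | 1·0+2·6+2·3+3·0 = 18
gcd(2,6,1,2,2,3) = 1

Coefficients: [2, 6, 1, 2, 2, 3]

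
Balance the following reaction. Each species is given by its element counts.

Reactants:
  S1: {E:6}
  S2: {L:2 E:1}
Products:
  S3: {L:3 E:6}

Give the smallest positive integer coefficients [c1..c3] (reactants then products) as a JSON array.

Coefficients: [3, 6, 4]

L: 3·0+6·2 = 12 | 4·3 = 12
E: 3·6+6·1 = 24 | 4·6 = 24
gcd(3,6,4) = 1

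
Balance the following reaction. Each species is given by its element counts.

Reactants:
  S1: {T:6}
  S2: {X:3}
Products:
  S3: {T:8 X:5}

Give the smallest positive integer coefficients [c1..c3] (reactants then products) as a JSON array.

Coefficients: [4, 5, 3]

T: 4·6+5·0 = 24 | 3·8 = 24
X: 4·0+5·3 = 15 | 3·5 = 15
gcd(4,5,3) = 1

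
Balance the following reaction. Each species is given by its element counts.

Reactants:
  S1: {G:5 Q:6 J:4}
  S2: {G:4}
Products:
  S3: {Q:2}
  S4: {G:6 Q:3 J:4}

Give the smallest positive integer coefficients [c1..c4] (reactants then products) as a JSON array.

Coefficients: [4, 1, 6, 4]

G: 4·5+1·4 = 24 | 6·0+4·6 = 24
Q: 4·6+1·0 = 24 | 6·2+4·3 = 24
J: 4·4+1·0 = 16 | 6·0+4·4 = 16
gcd(4,1,6,4) = 1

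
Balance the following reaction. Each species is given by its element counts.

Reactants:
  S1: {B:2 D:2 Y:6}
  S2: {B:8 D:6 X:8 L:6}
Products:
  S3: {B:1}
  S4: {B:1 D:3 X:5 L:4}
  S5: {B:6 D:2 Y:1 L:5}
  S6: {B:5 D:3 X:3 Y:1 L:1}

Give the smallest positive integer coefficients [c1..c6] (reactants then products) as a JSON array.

B: 1·2+5·8 = 42 | 6·1+5·1+1·6+5·5 = 42
D: 1·2+5·6 = 32 | 6·0+5·3+1·2+5·3 = 32
X: 1·0+5·8 = 40 | 6·0+5·5+1·0+5·3 = 40
Y: 1·6+5·0 = 6 | 6·0+5·0+1·1+5·1 = 6
L: 1·0+5·6 = 30 | 6·0+5·4+1·5+5·1 = 30
gcd(1,5,6,5,1,5) = 1

Coefficients: [1, 5, 6, 5, 1, 5]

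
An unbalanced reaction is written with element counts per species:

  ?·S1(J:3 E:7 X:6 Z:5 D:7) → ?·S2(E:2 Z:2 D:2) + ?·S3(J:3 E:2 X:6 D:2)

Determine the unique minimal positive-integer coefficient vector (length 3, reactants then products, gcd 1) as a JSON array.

Coefficients: [2, 5, 2]

J: 2·3 = 6 | 5·0+2·3 = 6
E: 2·7 = 14 | 5·2+2·2 = 14
X: 2·6 = 12 | 5·0+2·6 = 12
Z: 2·5 = 10 | 5·2+2·0 = 10
D: 2·7 = 14 | 5·2+2·2 = 14
gcd(2,5,2) = 1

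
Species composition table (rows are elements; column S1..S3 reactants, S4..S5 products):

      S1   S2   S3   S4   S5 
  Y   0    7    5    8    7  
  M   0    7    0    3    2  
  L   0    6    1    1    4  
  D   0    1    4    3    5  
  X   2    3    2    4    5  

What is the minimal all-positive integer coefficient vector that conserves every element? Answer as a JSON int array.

Coefficients: [5, 2, 6, 2, 4]

Y: 5·0+2·7+6·5 = 44 | 2·8+4·7 = 44
M: 5·0+2·7+6·0 = 14 | 2·3+4·2 = 14
L: 5·0+2·6+6·1 = 18 | 2·1+4·4 = 18
D: 5·0+2·1+6·4 = 26 | 2·3+4·5 = 26
X: 5·2+2·3+6·2 = 28 | 2·4+4·5 = 28
gcd(5,2,6,2,4) = 1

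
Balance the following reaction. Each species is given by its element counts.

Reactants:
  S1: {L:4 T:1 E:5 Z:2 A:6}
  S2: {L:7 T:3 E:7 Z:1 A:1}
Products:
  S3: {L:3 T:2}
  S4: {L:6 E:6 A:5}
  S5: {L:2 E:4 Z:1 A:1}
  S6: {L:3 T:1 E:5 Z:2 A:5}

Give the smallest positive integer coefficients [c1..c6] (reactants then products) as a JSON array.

L: 5·4+2·7 = 34 | 3·3+1·6+2·2+5·3 = 34
T: 5·1+2·3 = 11 | 3·2+1·0+2·0+5·1 = 11
E: 5·5+2·7 = 39 | 3·0+1·6+2·4+5·5 = 39
Z: 5·2+2·1 = 12 | 3·0+1·0+2·1+5·2 = 12
A: 5·6+2·1 = 32 | 3·0+1·5+2·1+5·5 = 32
gcd(5,2,3,1,2,5) = 1

Coefficients: [5, 2, 3, 1, 2, 5]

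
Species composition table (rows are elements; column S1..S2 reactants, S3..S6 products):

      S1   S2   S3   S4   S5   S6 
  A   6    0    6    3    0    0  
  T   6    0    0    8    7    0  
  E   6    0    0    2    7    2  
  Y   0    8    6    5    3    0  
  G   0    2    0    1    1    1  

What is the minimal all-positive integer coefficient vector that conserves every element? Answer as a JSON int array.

A: 5·6+5·0 = 30 | 4·6+2·3+2·0+6·0 = 30
T: 5·6+5·0 = 30 | 4·0+2·8+2·7+6·0 = 30
E: 5·6+5·0 = 30 | 4·0+2·2+2·7+6·2 = 30
Y: 5·0+5·8 = 40 | 4·6+2·5+2·3+6·0 = 40
G: 5·0+5·2 = 10 | 4·0+2·1+2·1+6·1 = 10
gcd(5,5,4,2,2,6) = 1

Coefficients: [5, 5, 4, 2, 2, 6]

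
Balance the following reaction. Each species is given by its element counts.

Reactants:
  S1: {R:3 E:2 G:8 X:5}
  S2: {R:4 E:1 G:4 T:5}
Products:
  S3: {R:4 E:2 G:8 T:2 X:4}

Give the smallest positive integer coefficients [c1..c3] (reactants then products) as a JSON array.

R: 4·3+2·4 = 20 | 5·4 = 20
E: 4·2+2·1 = 10 | 5·2 = 10
G: 4·8+2·4 = 40 | 5·8 = 40
T: 4·0+2·5 = 10 | 5·2 = 10
X: 4·5+2·0 = 20 | 5·4 = 20
gcd(4,2,5) = 1

Coefficients: [4, 2, 5]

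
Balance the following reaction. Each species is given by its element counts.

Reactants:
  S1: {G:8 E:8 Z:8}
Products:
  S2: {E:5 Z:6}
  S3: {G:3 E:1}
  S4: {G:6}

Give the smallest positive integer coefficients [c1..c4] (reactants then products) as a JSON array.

G: 3·8 = 24 | 4·0+4·3+2·6 = 24
E: 3·8 = 24 | 4·5+4·1+2·0 = 24
Z: 3·8 = 24 | 4·6+4·0+2·0 = 24
gcd(3,4,4,2) = 1

Coefficients: [3, 4, 4, 2]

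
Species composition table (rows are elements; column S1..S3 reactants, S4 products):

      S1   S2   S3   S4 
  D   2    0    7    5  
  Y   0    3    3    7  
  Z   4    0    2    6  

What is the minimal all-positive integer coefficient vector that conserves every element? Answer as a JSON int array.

Coefficients: [4, 6, 1, 3]

D: 4·2+6·0+1·7 = 15 | 3·5 = 15
Y: 4·0+6·3+1·3 = 21 | 3·7 = 21
Z: 4·4+6·0+1·2 = 18 | 3·6 = 18
gcd(4,6,1,3) = 1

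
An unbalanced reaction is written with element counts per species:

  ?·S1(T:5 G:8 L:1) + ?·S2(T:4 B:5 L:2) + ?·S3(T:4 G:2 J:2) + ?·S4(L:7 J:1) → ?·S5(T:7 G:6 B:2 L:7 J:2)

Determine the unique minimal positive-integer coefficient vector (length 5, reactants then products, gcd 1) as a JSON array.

T: 3·5+2·4+3·4+4·0 = 35 | 5·7 = 35
G: 3·8+2·0+3·2+4·0 = 30 | 5·6 = 30
B: 3·0+2·5+3·0+4·0 = 10 | 5·2 = 10
L: 3·1+2·2+3·0+4·7 = 35 | 5·7 = 35
J: 3·0+2·0+3·2+4·1 = 10 | 5·2 = 10
gcd(3,2,3,4,5) = 1

Coefficients: [3, 2, 3, 4, 5]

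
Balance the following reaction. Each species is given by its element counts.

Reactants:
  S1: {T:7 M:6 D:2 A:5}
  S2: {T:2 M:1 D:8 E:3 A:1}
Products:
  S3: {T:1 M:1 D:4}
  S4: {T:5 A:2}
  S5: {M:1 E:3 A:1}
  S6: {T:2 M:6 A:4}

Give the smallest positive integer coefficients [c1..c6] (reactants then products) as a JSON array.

T: 4·7+2·2 = 32 | 6·1+4·5+2·0+3·2 = 32
M: 4·6+2·1 = 26 | 6·1+4·0+2·1+3·6 = 26
D: 4·2+2·8 = 24 | 6·4+4·0+2·0+3·0 = 24
E: 4·0+2·3 = 6 | 6·0+4·0+2·3+3·0 = 6
A: 4·5+2·1 = 22 | 6·0+4·2+2·1+3·4 = 22
gcd(4,2,6,4,2,3) = 1

Coefficients: [4, 2, 6, 4, 2, 3]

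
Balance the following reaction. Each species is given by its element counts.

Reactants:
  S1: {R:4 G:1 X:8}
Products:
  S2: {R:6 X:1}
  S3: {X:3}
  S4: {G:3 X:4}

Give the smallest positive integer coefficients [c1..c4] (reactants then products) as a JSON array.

R: 3·4 = 12 | 2·6+6·0+1·0 = 12
G: 3·1 = 3 | 2·0+6·0+1·3 = 3
X: 3·8 = 24 | 2·1+6·3+1·4 = 24
gcd(3,2,6,1) = 1

Coefficients: [3, 2, 6, 1]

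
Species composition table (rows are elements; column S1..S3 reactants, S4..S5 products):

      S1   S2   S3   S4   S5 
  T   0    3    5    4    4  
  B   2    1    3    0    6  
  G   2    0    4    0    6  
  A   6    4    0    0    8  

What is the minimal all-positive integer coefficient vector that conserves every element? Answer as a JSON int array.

Coefficients: [2, 5, 5, 6, 4]

T: 2·0+5·3+5·5 = 40 | 6·4+4·4 = 40
B: 2·2+5·1+5·3 = 24 | 6·0+4·6 = 24
G: 2·2+5·0+5·4 = 24 | 6·0+4·6 = 24
A: 2·6+5·4+5·0 = 32 | 6·0+4·8 = 32
gcd(2,5,5,6,4) = 1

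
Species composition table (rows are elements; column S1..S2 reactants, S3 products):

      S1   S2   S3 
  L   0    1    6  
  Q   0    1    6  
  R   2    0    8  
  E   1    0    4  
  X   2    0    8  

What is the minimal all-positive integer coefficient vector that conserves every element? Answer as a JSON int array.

Coefficients: [4, 6, 1]

L: 4·0+6·1 = 6 | 1·6 = 6
Q: 4·0+6·1 = 6 | 1·6 = 6
R: 4·2+6·0 = 8 | 1·8 = 8
E: 4·1+6·0 = 4 | 1·4 = 4
X: 4·2+6·0 = 8 | 1·8 = 8
gcd(4,6,1) = 1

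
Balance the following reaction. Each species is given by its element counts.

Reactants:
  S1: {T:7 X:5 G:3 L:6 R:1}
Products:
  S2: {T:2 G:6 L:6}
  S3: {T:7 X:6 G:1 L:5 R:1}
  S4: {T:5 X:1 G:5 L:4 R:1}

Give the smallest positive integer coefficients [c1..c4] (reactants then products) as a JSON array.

Coefficients: [5, 1, 4, 1]

T: 5·7 = 35 | 1·2+4·7+1·5 = 35
X: 5·5 = 25 | 1·0+4·6+1·1 = 25
G: 5·3 = 15 | 1·6+4·1+1·5 = 15
L: 5·6 = 30 | 1·6+4·5+1·4 = 30
R: 5·1 = 5 | 1·0+4·1+1·1 = 5
gcd(5,1,4,1) = 1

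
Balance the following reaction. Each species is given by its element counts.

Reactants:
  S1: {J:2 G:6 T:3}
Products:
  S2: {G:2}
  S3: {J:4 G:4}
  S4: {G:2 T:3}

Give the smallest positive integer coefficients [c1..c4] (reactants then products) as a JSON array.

Coefficients: [2, 2, 1, 2]

J: 2·2 = 4 | 2·0+1·4+2·0 = 4
G: 2·6 = 12 | 2·2+1·4+2·2 = 12
T: 2·3 = 6 | 2·0+1·0+2·3 = 6
gcd(2,2,1,2) = 1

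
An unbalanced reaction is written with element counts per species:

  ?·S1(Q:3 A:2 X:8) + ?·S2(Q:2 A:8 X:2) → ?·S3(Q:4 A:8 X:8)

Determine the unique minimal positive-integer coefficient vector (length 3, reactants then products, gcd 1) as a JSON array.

Coefficients: [4, 4, 5]

Q: 4·3+4·2 = 20 | 5·4 = 20
A: 4·2+4·8 = 40 | 5·8 = 40
X: 4·8+4·2 = 40 | 5·8 = 40
gcd(4,4,5) = 1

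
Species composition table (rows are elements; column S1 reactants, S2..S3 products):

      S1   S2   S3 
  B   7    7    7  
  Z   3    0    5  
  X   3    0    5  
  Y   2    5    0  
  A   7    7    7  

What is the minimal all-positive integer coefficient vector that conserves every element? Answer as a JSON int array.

Coefficients: [5, 2, 3]

B: 5·7 = 35 | 2·7+3·7 = 35
Z: 5·3 = 15 | 2·0+3·5 = 15
X: 5·3 = 15 | 2·0+3·5 = 15
Y: 5·2 = 10 | 2·5+3·0 = 10
A: 5·7 = 35 | 2·7+3·7 = 35
gcd(5,2,3) = 1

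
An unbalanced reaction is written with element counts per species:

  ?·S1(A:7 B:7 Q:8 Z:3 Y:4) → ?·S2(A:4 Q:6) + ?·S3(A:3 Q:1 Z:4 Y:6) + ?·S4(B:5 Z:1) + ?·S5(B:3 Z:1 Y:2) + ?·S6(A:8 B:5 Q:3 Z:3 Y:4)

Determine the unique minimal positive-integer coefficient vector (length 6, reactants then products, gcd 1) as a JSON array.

Coefficients: [5, 6, 1, 3, 5, 1]

A: 5·7 = 35 | 6·4+1·3+3·0+5·0+1·8 = 35
B: 5·7 = 35 | 6·0+1·0+3·5+5·3+1·5 = 35
Q: 5·8 = 40 | 6·6+1·1+3·0+5·0+1·3 = 40
Z: 5·3 = 15 | 6·0+1·4+3·1+5·1+1·3 = 15
Y: 5·4 = 20 | 6·0+1·6+3·0+5·2+1·4 = 20
gcd(5,6,1,3,5,1) = 1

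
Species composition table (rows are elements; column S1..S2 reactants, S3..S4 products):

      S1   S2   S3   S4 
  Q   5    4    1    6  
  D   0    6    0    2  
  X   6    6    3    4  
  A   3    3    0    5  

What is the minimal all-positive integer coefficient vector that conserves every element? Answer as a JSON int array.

Coefficients: [4, 1, 6, 3]

Q: 4·5+1·4 = 24 | 6·1+3·6 = 24
D: 4·0+1·6 = 6 | 6·0+3·2 = 6
X: 4·6+1·6 = 30 | 6·3+3·4 = 30
A: 4·3+1·3 = 15 | 6·0+3·5 = 15
gcd(4,1,6,3) = 1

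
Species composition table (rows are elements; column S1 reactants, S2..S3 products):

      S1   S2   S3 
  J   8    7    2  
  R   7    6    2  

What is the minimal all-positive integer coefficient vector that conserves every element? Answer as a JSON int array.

J: 2·8 = 16 | 2·7+1·2 = 16
R: 2·7 = 14 | 2·6+1·2 = 14
gcd(2,2,1) = 1

Coefficients: [2, 2, 1]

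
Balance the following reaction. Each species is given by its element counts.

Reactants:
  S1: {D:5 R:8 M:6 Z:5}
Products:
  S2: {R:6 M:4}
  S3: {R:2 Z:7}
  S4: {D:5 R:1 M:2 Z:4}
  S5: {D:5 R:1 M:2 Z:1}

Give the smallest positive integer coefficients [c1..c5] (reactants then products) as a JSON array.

D: 6·5 = 30 | 6·0+3·0+1·5+5·5 = 30
R: 6·8 = 48 | 6·6+3·2+1·1+5·1 = 48
M: 6·6 = 36 | 6·4+3·0+1·2+5·2 = 36
Z: 6·5 = 30 | 6·0+3·7+1·4+5·1 = 30
gcd(6,6,3,1,5) = 1

Coefficients: [6, 6, 3, 1, 5]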